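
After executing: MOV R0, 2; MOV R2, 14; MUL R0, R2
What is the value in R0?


Register state trace:
  MOV R0, 2  → R0 = 2
  MOV R2, 14  → R2 = 14
  MUL R0, R2  → R0 = 2 * 14 = 28
Final: R0 = 28

28


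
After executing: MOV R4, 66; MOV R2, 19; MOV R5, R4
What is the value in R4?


Register state trace:
  MOV R4, 66  → R4 = 66
  MOV R2, 19  → R2 = 19
  MOV R5, R4  → R5 = 66
Final: R4 = 66

66


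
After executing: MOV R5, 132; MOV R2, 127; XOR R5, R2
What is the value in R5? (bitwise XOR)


Register state trace:
  MOV R5, 132  → R5 = 132 (0b10000100)
  MOV R2, 127  → R2 = 127 (0b01111111)
  XOR R5, R2  → R5 = 132 XOR 127 = 251 (0b11111011)
Final: R5 = 251

251


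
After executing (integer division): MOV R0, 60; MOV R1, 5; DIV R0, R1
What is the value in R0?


Register state trace:
  MOV R0, 60  → R0 = 60
  MOV R1, 5  → R1 = 5
  DIV R0, R1  → R0 = 60 // 5 = 12
Final: R0 = 12

12


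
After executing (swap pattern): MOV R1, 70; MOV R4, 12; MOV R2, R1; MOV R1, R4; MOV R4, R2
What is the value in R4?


Register state trace (swap pattern):
  MOV R1, 70  → R1 = 70
  MOV R4, 12  → R4 = 12
  MOV R2, R1  → R2 = 70  (save R1)
  MOV R1, R4  → R1 = 12  (R1 gets R4's value)
  MOV R4, R2  → R4 = 70  (R4 gets saved value)
Final: R4 = 70

70


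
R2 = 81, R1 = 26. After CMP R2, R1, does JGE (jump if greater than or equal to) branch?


Trace:
  R2 = 81, R1 = 26
  CMP R2, R1  → compares 81 vs 26
  JGE checks: is 81 greater than or equal to 26?
  81 > 26, so condition is true
Branch taken: Yes

Yes


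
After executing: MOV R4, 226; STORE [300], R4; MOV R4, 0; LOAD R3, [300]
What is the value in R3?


Register and memory trace:
  MOV R4, 226  → R4 = 226
  STORE [300], R4  → mem[300] = 226
  MOV R4, 0  → R4 = 0
  LOAD R3, [300]  → R3 = mem[300] = 226
Final: R3 = 226

226


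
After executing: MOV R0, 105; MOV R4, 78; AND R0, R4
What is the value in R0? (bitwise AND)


Register state trace:
  MOV R0, 105  → R0 = 105 (0b01101001)
  MOV R4, 78  → R4 = 78 (0b01001110)
  AND R0, R4  → R0 = 105 AND 78 = 72 (0b01001000)
Final: R0 = 72

72


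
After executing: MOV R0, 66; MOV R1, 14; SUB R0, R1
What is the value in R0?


Register state trace:
  MOV R0, 66  → R0 = 66
  MOV R1, 14  → R1 = 14
  SUB R0, R1  → R0 = 66 - 14 = 52
Final: R0 = 52

52


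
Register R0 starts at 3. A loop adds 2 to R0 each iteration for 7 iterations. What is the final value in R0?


Starting value: R0 = 3
  Iter 1: R0 = 3 + 2 = 5
  Iter 2: R0 = 5 + 2 = 7
  Iter 3: R0 = 7 + 2 = 9
  Iter 4: R0 = 9 + 2 = 11
  Iter 5: R0 = 11 + 2 = 13
  Iter 6: R0 = 13 + 2 = 15
  Iter 7: R0 = 15 + 2 = 17
Final: R0 = 17

17


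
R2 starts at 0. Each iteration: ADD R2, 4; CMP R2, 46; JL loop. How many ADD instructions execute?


Loop trace (R2 starts at 0, target 46, step 4):
  ADD #1: R2 = 0 + 4 = 4  → 4 < 46, loop
  ADD #2: R2 = 4 + 4 = 8  → 8 < 46, loop
  ADD #3: R2 = 8 + 4 = 12  → 12 < 46, loop
  ADD #4: R2 = 12 + 4 = 16  → 16 < 46, loop
  ADD #5: R2 = 16 + 4 = 20  → 20 < 46, loop
  ADD #6: R2 = 20 + 4 = 24  → 24 < 46, loop
  ADD #7: R2 = 24 + 4 = 28  → 28 < 46, loop
  ADD #8: R2 = 28 + 4 = 32  → 32 < 46, loop
  ADD #9: R2 = 32 + 4 = 36  → 36 < 46, loop
  ADD #10: R2 = 36 + 4 = 40  → 40 < 46, loop
  ADD #11: R2 = 40 + 4 = 44  → 44 < 46, loop
  ADD #12: R2 = 44 + 4 = 48  → 48 >= 46, exit
Total ADD instructions: 12

12


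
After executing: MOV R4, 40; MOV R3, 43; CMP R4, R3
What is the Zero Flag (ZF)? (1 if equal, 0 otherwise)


Register state trace:
  MOV R4, 40  → R4 = 40
  MOV R3, 43  → R3 = 43
  CMP R4, R3  → computes 40 - 43 = -3
  Result is nonzero, so values are not equal
ZF = 0

0


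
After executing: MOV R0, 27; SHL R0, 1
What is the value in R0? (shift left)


Register state trace:
  MOV R0, 27  → R0 = 27
  SHL R0, 1  → R0 = 27 << 1 = 27 * 2^1 = 54
Final: R0 = 54

54


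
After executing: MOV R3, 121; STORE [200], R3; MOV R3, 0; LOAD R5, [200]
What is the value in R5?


Register and memory trace:
  MOV R3, 121  → R3 = 121
  STORE [200], R3  → mem[200] = 121
  MOV R3, 0  → R3 = 0
  LOAD R5, [200]  → R5 = mem[200] = 121
Final: R5 = 121

121


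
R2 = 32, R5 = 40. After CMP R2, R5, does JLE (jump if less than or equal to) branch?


Trace:
  R2 = 32, R5 = 40
  CMP R2, R5  → compares 32 vs 40
  JLE checks: is 32 less than or equal to 40?
  32 < 40, so condition is true
Branch taken: Yes

Yes


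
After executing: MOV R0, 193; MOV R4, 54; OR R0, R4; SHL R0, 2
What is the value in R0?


Register state trace:
  MOV R0, 193  → R0 = 193 (0b11000001)
  MOV R4, 54  → R4 = 54 (0b00110110)
  OR R0, R4  → R0 = 193 OR 54 = 247 (0b11110111)
  SHL R0, 2  → R0 = 247 << 2 = 988
Final: R0 = 988

988


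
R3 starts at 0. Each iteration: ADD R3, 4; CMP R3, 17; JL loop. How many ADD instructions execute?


Loop trace (R3 starts at 0, target 17, step 4):
  ADD #1: R3 = 0 + 4 = 4  → 4 < 17, loop
  ADD #2: R3 = 4 + 4 = 8  → 8 < 17, loop
  ADD #3: R3 = 8 + 4 = 12  → 12 < 17, loop
  ADD #4: R3 = 12 + 4 = 16  → 16 < 17, loop
  ADD #5: R3 = 16 + 4 = 20  → 20 >= 17, exit
Total ADD instructions: 5

5


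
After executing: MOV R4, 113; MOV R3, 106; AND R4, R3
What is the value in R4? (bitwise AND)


Register state trace:
  MOV R4, 113  → R4 = 113 (0b01110001)
  MOV R3, 106  → R3 = 106 (0b01101010)
  AND R4, R3  → R4 = 113 AND 106 = 96 (0b01100000)
Final: R4 = 96

96


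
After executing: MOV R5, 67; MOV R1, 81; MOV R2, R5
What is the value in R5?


Register state trace:
  MOV R5, 67  → R5 = 67
  MOV R1, 81  → R1 = 81
  MOV R2, R5  → R2 = 67
Final: R5 = 67

67


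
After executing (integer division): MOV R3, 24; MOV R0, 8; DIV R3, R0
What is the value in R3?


Register state trace:
  MOV R3, 24  → R3 = 24
  MOV R0, 8  → R0 = 8
  DIV R3, R0  → R3 = 24 // 8 = 3
Final: R3 = 3

3


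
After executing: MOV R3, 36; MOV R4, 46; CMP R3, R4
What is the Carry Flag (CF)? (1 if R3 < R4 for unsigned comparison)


Register state trace:
  MOV R3, 36  → R3 = 36
  MOV R4, 46  → R4 = 46
  CMP R3, R4  → unsigned 36 - 46: borrow occurs
  36 < 46, so CF = 1
CF = 1

1


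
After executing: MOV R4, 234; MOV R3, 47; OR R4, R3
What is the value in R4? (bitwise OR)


Register state trace:
  MOV R4, 234  → R4 = 234 (0b11101010)
  MOV R3, 47  → R3 = 47 (0b00101111)
  OR R4, R3   → R4 = 234 OR 47 = 239 (0b11101111)
Final: R4 = 239

239


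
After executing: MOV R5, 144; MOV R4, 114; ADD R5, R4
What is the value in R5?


Register state trace:
  MOV R5, 144  → R5 = 144
  MOV R4, 114  → R4 = 114
  ADD R5, R4  → R5 = 144 + 114 = 258
Final: R5 = 258

258


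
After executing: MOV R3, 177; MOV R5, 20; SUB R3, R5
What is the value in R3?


Register state trace:
  MOV R3, 177  → R3 = 177
  MOV R5, 20  → R5 = 20
  SUB R3, R5  → R3 = 177 - 20 = 157
Final: R3 = 157

157


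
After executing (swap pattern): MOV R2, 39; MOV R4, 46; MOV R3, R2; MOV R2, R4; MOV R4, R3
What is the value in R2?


Register state trace (swap pattern):
  MOV R2, 39  → R2 = 39
  MOV R4, 46  → R4 = 46
  MOV R3, R2  → R3 = 39  (save R2)
  MOV R2, R4  → R2 = 46  (R2 gets R4's value)
  MOV R4, R3  → R4 = 39  (R4 gets saved value)
Final: R2 = 46

46


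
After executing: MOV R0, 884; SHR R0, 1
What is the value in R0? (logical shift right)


Register state trace:
  MOV R0, 884  → R0 = 884
  SHR R0, 1  → R0 = 884 >> 1 = 884 // 2^1 = 442
Final: R0 = 442

442


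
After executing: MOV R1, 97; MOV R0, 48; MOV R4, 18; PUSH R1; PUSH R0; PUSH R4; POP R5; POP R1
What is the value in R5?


Stack trace (top is rightmost):
  MOV R1, 97  → R1 = 97
  MOV R0, 48  → R0 = 48
  MOV R4, 18  → R4 = 18
  PUSH R1  → stack: [97]
  PUSH R0  → stack: [97, 48]
  PUSH R4  → stack: [97, 48, 18]
  POP R5  → R5 = 18, stack: [97, 48]
  POP R1  → R1 = 48, stack: [97]
Final: R5 = 18

18


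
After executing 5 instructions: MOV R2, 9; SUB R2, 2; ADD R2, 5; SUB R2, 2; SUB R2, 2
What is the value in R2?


Register state trace:
  MOV R2, 9  → R2 = 9
  SUB R2, 2  → R2 = 9 - 2 = 7
  ADD R2, 5  → R2 = 7 + 5 = 12
  SUB R2, 2  → R2 = 12 - 2 = 10
  SUB R2, 2  → R2 = 10 - 2 = 8
Final: R2 = 8

8


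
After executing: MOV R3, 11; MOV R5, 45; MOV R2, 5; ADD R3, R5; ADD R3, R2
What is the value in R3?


Register state trace:
  MOV R3, 11  → R3 = 11
  MOV R5, 45  → R5 = 45
  MOV R2, 5  → R2 = 5
  ADD R3, R5  → R3 = 11 + 45 = 56
  ADD R3, R2  → R3 = 56 + 5 = 61
Final: R3 = 61

61


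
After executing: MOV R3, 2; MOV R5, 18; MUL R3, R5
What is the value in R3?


Register state trace:
  MOV R3, 2  → R3 = 2
  MOV R5, 18  → R5 = 18
  MUL R3, R5  → R3 = 2 * 18 = 36
Final: R3 = 36

36


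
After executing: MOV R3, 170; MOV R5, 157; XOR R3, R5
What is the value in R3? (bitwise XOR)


Register state trace:
  MOV R3, 170  → R3 = 170 (0b10101010)
  MOV R5, 157  → R5 = 157 (0b10011101)
  XOR R3, R5  → R3 = 170 XOR 157 = 55 (0b00110111)
Final: R3 = 55

55


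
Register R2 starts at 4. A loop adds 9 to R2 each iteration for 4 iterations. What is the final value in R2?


Starting value: R2 = 4
  Iter 1: R2 = 4 + 9 = 13
  Iter 2: R2 = 13 + 9 = 22
  Iter 3: R2 = 22 + 9 = 31
  Iter 4: R2 = 31 + 9 = 40
Final: R2 = 40

40


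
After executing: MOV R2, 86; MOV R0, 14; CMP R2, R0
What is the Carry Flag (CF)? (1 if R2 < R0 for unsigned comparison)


Register state trace:
  MOV R2, 86  → R2 = 86
  MOV R0, 14  → R0 = 14
  CMP R2, R0  → unsigned 86 - 14: no borrow
  86 >= 14, so CF = 0
CF = 0

0


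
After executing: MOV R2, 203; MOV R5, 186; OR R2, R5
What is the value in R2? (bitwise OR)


Register state trace:
  MOV R2, 203  → R2 = 203 (0b11001011)
  MOV R5, 186  → R5 = 186 (0b10111010)
  OR R2, R5   → R2 = 203 OR 186 = 251 (0b11111011)
Final: R2 = 251

251


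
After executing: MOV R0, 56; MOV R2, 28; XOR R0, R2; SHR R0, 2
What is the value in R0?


Register state trace:
  MOV R0, 56  → R0 = 56 (0b00111000)
  MOV R2, 28  → R2 = 28 (0b00011100)
  XOR R0, R2  → R0 = 56 XOR 28 = 36 (0b00100100)
  SHR R0, 2  → R0 = 36 >> 2 = 9
Final: R0 = 9

9


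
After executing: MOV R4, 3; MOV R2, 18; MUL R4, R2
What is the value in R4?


Register state trace:
  MOV R4, 3  → R4 = 3
  MOV R2, 18  → R2 = 18
  MUL R4, R2  → R4 = 3 * 18 = 54
Final: R4 = 54

54


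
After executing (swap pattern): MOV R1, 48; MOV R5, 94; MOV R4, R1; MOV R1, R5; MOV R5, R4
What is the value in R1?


Register state trace (swap pattern):
  MOV R1, 48  → R1 = 48
  MOV R5, 94  → R5 = 94
  MOV R4, R1  → R4 = 48  (save R1)
  MOV R1, R5  → R1 = 94  (R1 gets R5's value)
  MOV R5, R4  → R5 = 48  (R5 gets saved value)
Final: R1 = 94

94


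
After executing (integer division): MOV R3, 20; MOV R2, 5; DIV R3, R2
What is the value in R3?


Register state trace:
  MOV R3, 20  → R3 = 20
  MOV R2, 5  → R2 = 5
  DIV R3, R2  → R3 = 20 // 5 = 4
Final: R3 = 4

4


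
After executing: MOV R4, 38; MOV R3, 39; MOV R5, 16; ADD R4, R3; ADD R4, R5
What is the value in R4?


Register state trace:
  MOV R4, 38  → R4 = 38
  MOV R3, 39  → R3 = 39
  MOV R5, 16  → R5 = 16
  ADD R4, R3  → R4 = 38 + 39 = 77
  ADD R4, R5  → R4 = 77 + 16 = 93
Final: R4 = 93

93


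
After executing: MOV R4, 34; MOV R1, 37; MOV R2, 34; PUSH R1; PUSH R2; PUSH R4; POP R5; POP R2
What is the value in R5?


Stack trace (top is rightmost):
  MOV R4, 34  → R4 = 34
  MOV R1, 37  → R1 = 37
  MOV R2, 34  → R2 = 34
  PUSH R1  → stack: [37]
  PUSH R2  → stack: [37, 34]
  PUSH R4  → stack: [37, 34, 34]
  POP R5  → R5 = 34, stack: [37, 34]
  POP R2  → R2 = 34, stack: [37]
Final: R5 = 34

34


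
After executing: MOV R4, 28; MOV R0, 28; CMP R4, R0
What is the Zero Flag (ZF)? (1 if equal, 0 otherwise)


Register state trace:
  MOV R4, 28  → R4 = 28
  MOV R0, 28  → R0 = 28
  CMP R4, R0  → computes 28 - 28 = 0
  Result is zero, so values are equal
ZF = 1

1


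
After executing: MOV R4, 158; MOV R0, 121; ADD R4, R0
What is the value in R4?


Register state trace:
  MOV R4, 158  → R4 = 158
  MOV R0, 121  → R0 = 121
  ADD R4, R0  → R4 = 158 + 121 = 279
Final: R4 = 279

279


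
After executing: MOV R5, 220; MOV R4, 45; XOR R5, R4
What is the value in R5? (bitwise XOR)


Register state trace:
  MOV R5, 220  → R5 = 220 (0b11011100)
  MOV R4, 45  → R4 = 45 (0b00101101)
  XOR R5, R4  → R5 = 220 XOR 45 = 241 (0b11110001)
Final: R5 = 241

241


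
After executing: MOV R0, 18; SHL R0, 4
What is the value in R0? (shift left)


Register state trace:
  MOV R0, 18  → R0 = 18
  SHL R0, 4  → R0 = 18 << 4 = 18 * 2^4 = 288
Final: R0 = 288

288


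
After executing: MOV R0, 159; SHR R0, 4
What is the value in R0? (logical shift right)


Register state trace:
  MOV R0, 159  → R0 = 159
  SHR R0, 4  → R0 = 159 >> 4 = 159 // 2^4 = 9
Final: R0 = 9

9


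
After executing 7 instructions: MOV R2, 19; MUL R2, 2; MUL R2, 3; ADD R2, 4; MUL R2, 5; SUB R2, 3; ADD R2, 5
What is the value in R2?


Register state trace:
  MOV R2, 19  → R2 = 19
  MUL R2, 2  → R2 = 19 * 2 = 38
  MUL R2, 3  → R2 = 38 * 3 = 114
  ADD R2, 4  → R2 = 114 + 4 = 118
  MUL R2, 5  → R2 = 118 * 5 = 590
  SUB R2, 3  → R2 = 590 - 3 = 587
  ADD R2, 5  → R2 = 587 + 5 = 592
Final: R2 = 592

592


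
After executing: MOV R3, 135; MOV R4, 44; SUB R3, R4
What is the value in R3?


Register state trace:
  MOV R3, 135  → R3 = 135
  MOV R4, 44  → R4 = 44
  SUB R3, R4  → R3 = 135 - 44 = 91
Final: R3 = 91

91


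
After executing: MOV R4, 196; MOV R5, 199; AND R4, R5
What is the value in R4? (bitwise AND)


Register state trace:
  MOV R4, 196  → R4 = 196 (0b11000100)
  MOV R5, 199  → R5 = 199 (0b11000111)
  AND R4, R5  → R4 = 196 AND 199 = 196 (0b11000100)
Final: R4 = 196

196


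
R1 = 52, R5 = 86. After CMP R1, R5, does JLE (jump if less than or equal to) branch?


Trace:
  R1 = 52, R5 = 86
  CMP R1, R5  → compares 52 vs 86
  JLE checks: is 52 less than or equal to 86?
  52 < 86, so condition is true
Branch taken: Yes

Yes


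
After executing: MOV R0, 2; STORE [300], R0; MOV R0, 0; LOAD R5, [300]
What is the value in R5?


Register and memory trace:
  MOV R0, 2  → R0 = 2
  STORE [300], R0  → mem[300] = 2
  MOV R0, 0  → R0 = 0
  LOAD R5, [300]  → R5 = mem[300] = 2
Final: R5 = 2

2


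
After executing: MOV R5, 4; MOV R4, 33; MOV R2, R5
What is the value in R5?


Register state trace:
  MOV R5, 4  → R5 = 4
  MOV R4, 33  → R4 = 33
  MOV R2, R5  → R2 = 4
Final: R5 = 4

4


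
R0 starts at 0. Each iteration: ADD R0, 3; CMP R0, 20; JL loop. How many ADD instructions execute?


Loop trace (R0 starts at 0, target 20, step 3):
  ADD #1: R0 = 0 + 3 = 3  → 3 < 20, loop
  ADD #2: R0 = 3 + 3 = 6  → 6 < 20, loop
  ADD #3: R0 = 6 + 3 = 9  → 9 < 20, loop
  ADD #4: R0 = 9 + 3 = 12  → 12 < 20, loop
  ADD #5: R0 = 12 + 3 = 15  → 15 < 20, loop
  ADD #6: R0 = 15 + 3 = 18  → 18 < 20, loop
  ADD #7: R0 = 18 + 3 = 21  → 21 >= 20, exit
Total ADD instructions: 7

7


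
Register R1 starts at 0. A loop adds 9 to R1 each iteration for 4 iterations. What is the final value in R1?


Starting value: R1 = 0
  Iter 1: R1 = 0 + 9 = 9
  Iter 2: R1 = 9 + 9 = 18
  Iter 3: R1 = 18 + 9 = 27
  Iter 4: R1 = 27 + 9 = 36
Final: R1 = 36

36


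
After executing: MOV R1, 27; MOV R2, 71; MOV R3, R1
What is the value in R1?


Register state trace:
  MOV R1, 27  → R1 = 27
  MOV R2, 71  → R2 = 71
  MOV R3, R1  → R3 = 27
Final: R1 = 27

27


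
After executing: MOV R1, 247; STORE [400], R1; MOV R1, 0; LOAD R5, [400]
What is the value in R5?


Register and memory trace:
  MOV R1, 247  → R1 = 247
  STORE [400], R1  → mem[400] = 247
  MOV R1, 0  → R1 = 0
  LOAD R5, [400]  → R5 = mem[400] = 247
Final: R5 = 247

247


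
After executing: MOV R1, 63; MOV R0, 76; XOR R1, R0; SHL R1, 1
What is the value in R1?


Register state trace:
  MOV R1, 63  → R1 = 63 (0b00111111)
  MOV R0, 76  → R0 = 76 (0b01001100)
  XOR R1, R0  → R1 = 63 XOR 76 = 115 (0b01110011)
  SHL R1, 1  → R1 = 115 << 1 = 230
Final: R1 = 230

230


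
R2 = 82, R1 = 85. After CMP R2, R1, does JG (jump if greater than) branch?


Trace:
  R2 = 82, R1 = 85
  CMP R2, R1  → compares 82 vs 85
  JG checks: is 82 greater than 85?
  82 < 85, so condition is false
Branch taken: No

No


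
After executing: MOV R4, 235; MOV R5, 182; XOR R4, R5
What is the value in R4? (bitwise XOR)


Register state trace:
  MOV R4, 235  → R4 = 235 (0b11101011)
  MOV R5, 182  → R5 = 182 (0b10110110)
  XOR R4, R5  → R4 = 235 XOR 182 = 93 (0b01011101)
Final: R4 = 93

93


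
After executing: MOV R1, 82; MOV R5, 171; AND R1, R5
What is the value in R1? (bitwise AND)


Register state trace:
  MOV R1, 82  → R1 = 82 (0b01010010)
  MOV R5, 171  → R5 = 171 (0b10101011)
  AND R1, R5  → R1 = 82 AND 171 = 2 (0b00000010)
Final: R1 = 2

2


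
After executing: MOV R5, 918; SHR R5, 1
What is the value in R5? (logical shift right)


Register state trace:
  MOV R5, 918  → R5 = 918
  SHR R5, 1  → R5 = 918 >> 1 = 918 // 2^1 = 459
Final: R5 = 459

459


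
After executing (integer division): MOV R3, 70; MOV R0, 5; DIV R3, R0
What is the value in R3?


Register state trace:
  MOV R3, 70  → R3 = 70
  MOV R0, 5  → R0 = 5
  DIV R3, R0  → R3 = 70 // 5 = 14
Final: R3 = 14

14


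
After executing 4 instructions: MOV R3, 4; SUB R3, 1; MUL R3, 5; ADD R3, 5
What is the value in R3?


Register state trace:
  MOV R3, 4  → R3 = 4
  SUB R3, 1  → R3 = 4 - 1 = 3
  MUL R3, 5  → R3 = 3 * 5 = 15
  ADD R3, 5  → R3 = 15 + 5 = 20
Final: R3 = 20

20


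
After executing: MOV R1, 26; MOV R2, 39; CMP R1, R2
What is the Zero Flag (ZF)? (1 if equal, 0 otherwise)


Register state trace:
  MOV R1, 26  → R1 = 26
  MOV R2, 39  → R2 = 39
  CMP R1, R2  → computes 26 - 39 = -13
  Result is nonzero, so values are not equal
ZF = 0

0


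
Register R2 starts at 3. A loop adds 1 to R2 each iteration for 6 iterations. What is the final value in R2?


Starting value: R2 = 3
  Iter 1: R2 = 3 + 1 = 4
  Iter 2: R2 = 4 + 1 = 5
  Iter 3: R2 = 5 + 1 = 6
  Iter 4: R2 = 6 + 1 = 7
  Iter 5: R2 = 7 + 1 = 8
  Iter 6: R2 = 8 + 1 = 9
Final: R2 = 9

9


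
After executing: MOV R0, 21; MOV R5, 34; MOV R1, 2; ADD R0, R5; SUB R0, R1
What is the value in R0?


Register state trace:
  MOV R0, 21  → R0 = 21
  MOV R5, 34  → R5 = 34
  MOV R1, 2  → R1 = 2
  ADD R0, R5  → R0 = 21 + 34 = 55
  SUB R0, R1  → R0 = 55 - 2 = 53
Final: R0 = 53

53


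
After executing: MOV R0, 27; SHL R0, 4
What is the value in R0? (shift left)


Register state trace:
  MOV R0, 27  → R0 = 27
  SHL R0, 4  → R0 = 27 << 4 = 27 * 2^4 = 432
Final: R0 = 432

432


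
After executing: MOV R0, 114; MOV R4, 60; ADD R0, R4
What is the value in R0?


Register state trace:
  MOV R0, 114  → R0 = 114
  MOV R4, 60  → R4 = 60
  ADD R0, R4  → R0 = 114 + 60 = 174
Final: R0 = 174

174


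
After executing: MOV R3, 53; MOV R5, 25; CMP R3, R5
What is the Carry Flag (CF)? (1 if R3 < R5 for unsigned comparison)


Register state trace:
  MOV R3, 53  → R3 = 53
  MOV R5, 25  → R5 = 25
  CMP R3, R5  → unsigned 53 - 25: no borrow
  53 >= 25, so CF = 0
CF = 0

0


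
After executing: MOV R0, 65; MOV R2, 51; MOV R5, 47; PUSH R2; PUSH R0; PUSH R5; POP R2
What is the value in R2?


Stack trace (top is rightmost):
  MOV R0, 65  → R0 = 65
  MOV R2, 51  → R2 = 51
  MOV R5, 47  → R5 = 47
  PUSH R2  → stack: [51]
  PUSH R0  → stack: [51, 65]
  PUSH R5  → stack: [51, 65, 47]
  POP R2  → R2 = 47, stack: [51, 65]
Final: R2 = 47

47


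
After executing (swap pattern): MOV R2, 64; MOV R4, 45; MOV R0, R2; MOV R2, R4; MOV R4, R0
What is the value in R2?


Register state trace (swap pattern):
  MOV R2, 64  → R2 = 64
  MOV R4, 45  → R4 = 45
  MOV R0, R2  → R0 = 64  (save R2)
  MOV R2, R4  → R2 = 45  (R2 gets R4's value)
  MOV R4, R0  → R4 = 64  (R4 gets saved value)
Final: R2 = 45

45


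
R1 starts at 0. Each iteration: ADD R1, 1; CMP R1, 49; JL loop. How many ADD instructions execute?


Loop trace (R1 starts at 0, target 49, step 1):
  ADD #1: R1 = 0 + 1 = 1  → 1 < 49, loop
  ADD #2: R1 = 1 + 1 = 2  → 2 < 49, loop
  ADD #3: R1 = 2 + 1 = 3  → 3 < 49, loop
  ADD #4: R1 = 3 + 1 = 4  → 4 < 49, loop
  ADD #5: R1 = 4 + 1 = 5  → 5 < 49, loop
  ADD #6: R1 = 5 + 1 = 6  → 6 < 49, loop
  ADD #7: R1 = 6 + 1 = 7  → 7 < 49, loop
  ADD #8: R1 = 7 + 1 = 8  → 8 < 49, loop
  ADD #9: R1 = 8 + 1 = 9  → 9 < 49, loop
  ADD #10: R1 = 9 + 1 = 10  → 10 < 49, loop
  ADD #11: R1 = 10 + 1 = 11  → 11 < 49, loop
  ADD #12: R1 = 11 + 1 = 12  → 12 < 49, loop
  ADD #13: R1 = 12 + 1 = 13  → 13 < 49, loop
  ADD #14: R1 = 13 + 1 = 14  → 14 < 49, loop
  ADD #15: R1 = 14 + 1 = 15  → 15 < 49, loop
  ADD #16: R1 = 15 + 1 = 16  → 16 < 49, loop
  ADD #17: R1 = 16 + 1 = 17  → 17 < 49, loop
  ADD #18: R1 = 17 + 1 = 18  → 18 < 49, loop
  ADD #19: R1 = 18 + 1 = 19  → 19 < 49, loop
  ADD #20: R1 = 19 + 1 = 20  → 20 < 49, loop
  ADD #21: R1 = 20 + 1 = 21  → 21 < 49, loop
  ADD #22: R1 = 21 + 1 = 22  → 22 < 49, loop
  ADD #23: R1 = 22 + 1 = 23  → 23 < 49, loop
  ADD #24: R1 = 23 + 1 = 24  → 24 < 49, loop
  ADD #25: R1 = 24 + 1 = 25  → 25 < 49, loop
  ADD #26: R1 = 25 + 1 = 26  → 26 < 49, loop
  ADD #27: R1 = 26 + 1 = 27  → 27 < 49, loop
  ADD #28: R1 = 27 + 1 = 28  → 28 < 49, loop
  ADD #29: R1 = 28 + 1 = 29  → 29 < 49, loop
  ADD #30: R1 = 29 + 1 = 30  → 30 < 49, loop
  ADD #31: R1 = 30 + 1 = 31  → 31 < 49, loop
  ADD #32: R1 = 31 + 1 = 32  → 32 < 49, loop
  ADD #33: R1 = 32 + 1 = 33  → 33 < 49, loop
  ADD #34: R1 = 33 + 1 = 34  → 34 < 49, loop
  ADD #35: R1 = 34 + 1 = 35  → 35 < 49, loop
  ADD #36: R1 = 35 + 1 = 36  → 36 < 49, loop
  ADD #37: R1 = 36 + 1 = 37  → 37 < 49, loop
  ADD #38: R1 = 37 + 1 = 38  → 38 < 49, loop
  ADD #39: R1 = 38 + 1 = 39  → 39 < 49, loop
  ADD #40: R1 = 39 + 1 = 40  → 40 < 49, loop
  ADD #41: R1 = 40 + 1 = 41  → 41 < 49, loop
  ADD #42: R1 = 41 + 1 = 42  → 42 < 49, loop
  ADD #43: R1 = 42 + 1 = 43  → 43 < 49, loop
  ADD #44: R1 = 43 + 1 = 44  → 44 < 49, loop
  ADD #45: R1 = 44 + 1 = 45  → 45 < 49, loop
  ADD #46: R1 = 45 + 1 = 46  → 46 < 49, loop
  ADD #47: R1 = 46 + 1 = 47  → 47 < 49, loop
  ADD #48: R1 = 47 + 1 = 48  → 48 < 49, loop
  ADD #49: R1 = 48 + 1 = 49  → 49 >= 49, exit
Total ADD instructions: 49

49


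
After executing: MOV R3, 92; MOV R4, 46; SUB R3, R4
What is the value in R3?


Register state trace:
  MOV R3, 92  → R3 = 92
  MOV R4, 46  → R4 = 46
  SUB R3, R4  → R3 = 92 - 46 = 46
Final: R3 = 46

46


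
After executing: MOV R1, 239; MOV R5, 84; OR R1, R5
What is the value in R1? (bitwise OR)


Register state trace:
  MOV R1, 239  → R1 = 239 (0b11101111)
  MOV R5, 84  → R5 = 84 (0b01010100)
  OR R1, R5   → R1 = 239 OR 84 = 255 (0b11111111)
Final: R1 = 255

255


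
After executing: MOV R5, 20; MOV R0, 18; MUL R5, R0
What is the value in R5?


Register state trace:
  MOV R5, 20  → R5 = 20
  MOV R0, 18  → R0 = 18
  MUL R5, R0  → R5 = 20 * 18 = 360
Final: R5 = 360

360


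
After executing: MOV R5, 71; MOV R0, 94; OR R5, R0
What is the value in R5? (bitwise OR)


Register state trace:
  MOV R5, 71  → R5 = 71 (0b01000111)
  MOV R0, 94  → R0 = 94 (0b01011110)
  OR R5, R0   → R5 = 71 OR 94 = 95 (0b01011111)
Final: R5 = 95

95


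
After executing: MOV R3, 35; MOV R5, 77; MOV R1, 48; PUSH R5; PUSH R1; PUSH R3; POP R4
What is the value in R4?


Stack trace (top is rightmost):
  MOV R3, 35  → R3 = 35
  MOV R5, 77  → R5 = 77
  MOV R1, 48  → R1 = 48
  PUSH R5  → stack: [77]
  PUSH R1  → stack: [77, 48]
  PUSH R3  → stack: [77, 48, 35]
  POP R4  → R4 = 35, stack: [77, 48]
Final: R4 = 35

35


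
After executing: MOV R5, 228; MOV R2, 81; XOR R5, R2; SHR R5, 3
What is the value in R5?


Register state trace:
  MOV R5, 228  → R5 = 228 (0b11100100)
  MOV R2, 81  → R2 = 81 (0b01010001)
  XOR R5, R2  → R5 = 228 XOR 81 = 181 (0b10110101)
  SHR R5, 3  → R5 = 181 >> 3 = 22
Final: R5 = 22

22


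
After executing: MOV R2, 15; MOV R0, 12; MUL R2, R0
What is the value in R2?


Register state trace:
  MOV R2, 15  → R2 = 15
  MOV R0, 12  → R0 = 12
  MUL R2, R0  → R2 = 15 * 12 = 180
Final: R2 = 180

180


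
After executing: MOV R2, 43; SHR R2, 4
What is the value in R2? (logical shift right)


Register state trace:
  MOV R2, 43  → R2 = 43
  SHR R2, 4  → R2 = 43 >> 4 = 43 // 2^4 = 2
Final: R2 = 2

2


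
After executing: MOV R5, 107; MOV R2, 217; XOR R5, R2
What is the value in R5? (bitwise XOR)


Register state trace:
  MOV R5, 107  → R5 = 107 (0b01101011)
  MOV R2, 217  → R2 = 217 (0b11011001)
  XOR R5, R2  → R5 = 107 XOR 217 = 178 (0b10110010)
Final: R5 = 178

178


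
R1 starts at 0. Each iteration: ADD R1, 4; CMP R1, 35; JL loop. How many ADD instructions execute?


Loop trace (R1 starts at 0, target 35, step 4):
  ADD #1: R1 = 0 + 4 = 4  → 4 < 35, loop
  ADD #2: R1 = 4 + 4 = 8  → 8 < 35, loop
  ADD #3: R1 = 8 + 4 = 12  → 12 < 35, loop
  ADD #4: R1 = 12 + 4 = 16  → 16 < 35, loop
  ADD #5: R1 = 16 + 4 = 20  → 20 < 35, loop
  ADD #6: R1 = 20 + 4 = 24  → 24 < 35, loop
  ADD #7: R1 = 24 + 4 = 28  → 28 < 35, loop
  ADD #8: R1 = 28 + 4 = 32  → 32 < 35, loop
  ADD #9: R1 = 32 + 4 = 36  → 36 >= 35, exit
Total ADD instructions: 9

9


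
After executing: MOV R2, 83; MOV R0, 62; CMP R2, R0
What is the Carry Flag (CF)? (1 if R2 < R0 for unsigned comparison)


Register state trace:
  MOV R2, 83  → R2 = 83
  MOV R0, 62  → R0 = 62
  CMP R2, R0  → unsigned 83 - 62: no borrow
  83 >= 62, so CF = 0
CF = 0

0


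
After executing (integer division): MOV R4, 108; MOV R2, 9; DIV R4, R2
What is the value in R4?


Register state trace:
  MOV R4, 108  → R4 = 108
  MOV R2, 9  → R2 = 9
  DIV R4, R2  → R4 = 108 // 9 = 12
Final: R4 = 12

12


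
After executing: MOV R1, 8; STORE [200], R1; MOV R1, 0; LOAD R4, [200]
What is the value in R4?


Register and memory trace:
  MOV R1, 8  → R1 = 8
  STORE [200], R1  → mem[200] = 8
  MOV R1, 0  → R1 = 0
  LOAD R4, [200]  → R4 = mem[200] = 8
Final: R4 = 8

8


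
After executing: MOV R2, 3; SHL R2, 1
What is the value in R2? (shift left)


Register state trace:
  MOV R2, 3  → R2 = 3
  SHL R2, 1  → R2 = 3 << 1 = 3 * 2^1 = 6
Final: R2 = 6

6


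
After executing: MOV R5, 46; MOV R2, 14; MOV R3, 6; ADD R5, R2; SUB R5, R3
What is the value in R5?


Register state trace:
  MOV R5, 46  → R5 = 46
  MOV R2, 14  → R2 = 14
  MOV R3, 6  → R3 = 6
  ADD R5, R2  → R5 = 46 + 14 = 60
  SUB R5, R3  → R5 = 60 - 6 = 54
Final: R5 = 54

54


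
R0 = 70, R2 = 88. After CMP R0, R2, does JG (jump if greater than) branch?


Trace:
  R0 = 70, R2 = 88
  CMP R0, R2  → compares 70 vs 88
  JG checks: is 70 greater than 88?
  70 < 88, so condition is false
Branch taken: No

No


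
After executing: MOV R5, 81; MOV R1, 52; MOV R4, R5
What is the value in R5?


Register state trace:
  MOV R5, 81  → R5 = 81
  MOV R1, 52  → R1 = 52
  MOV R4, R5  → R4 = 81
Final: R5 = 81

81


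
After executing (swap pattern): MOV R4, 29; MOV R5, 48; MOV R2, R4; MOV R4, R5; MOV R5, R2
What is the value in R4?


Register state trace (swap pattern):
  MOV R4, 29  → R4 = 29
  MOV R5, 48  → R5 = 48
  MOV R2, R4  → R2 = 29  (save R4)
  MOV R4, R5  → R4 = 48  (R4 gets R5's value)
  MOV R5, R2  → R5 = 29  (R5 gets saved value)
Final: R4 = 48

48


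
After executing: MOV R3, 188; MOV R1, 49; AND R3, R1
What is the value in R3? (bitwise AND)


Register state trace:
  MOV R3, 188  → R3 = 188 (0b10111100)
  MOV R1, 49  → R1 = 49 (0b00110001)
  AND R3, R1  → R3 = 188 AND 49 = 48 (0b00110000)
Final: R3 = 48

48


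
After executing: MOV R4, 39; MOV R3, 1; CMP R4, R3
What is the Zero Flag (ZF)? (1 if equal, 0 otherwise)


Register state trace:
  MOV R4, 39  → R4 = 39
  MOV R3, 1  → R3 = 1
  CMP R4, R3  → computes 39 - 1 = 38
  Result is nonzero, so values are not equal
ZF = 0

0


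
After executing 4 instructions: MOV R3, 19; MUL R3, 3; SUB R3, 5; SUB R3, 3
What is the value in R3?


Register state trace:
  MOV R3, 19  → R3 = 19
  MUL R3, 3  → R3 = 19 * 3 = 57
  SUB R3, 5  → R3 = 57 - 5 = 52
  SUB R3, 3  → R3 = 52 - 3 = 49
Final: R3 = 49

49


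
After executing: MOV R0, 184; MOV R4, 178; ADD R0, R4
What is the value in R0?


Register state trace:
  MOV R0, 184  → R0 = 184
  MOV R4, 178  → R4 = 178
  ADD R0, R4  → R0 = 184 + 178 = 362
Final: R0 = 362

362


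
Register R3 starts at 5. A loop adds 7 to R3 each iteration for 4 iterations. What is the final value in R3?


Starting value: R3 = 5
  Iter 1: R3 = 5 + 7 = 12
  Iter 2: R3 = 12 + 7 = 19
  Iter 3: R3 = 19 + 7 = 26
  Iter 4: R3 = 26 + 7 = 33
Final: R3 = 33

33


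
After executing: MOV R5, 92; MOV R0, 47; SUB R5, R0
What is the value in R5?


Register state trace:
  MOV R5, 92  → R5 = 92
  MOV R0, 47  → R0 = 47
  SUB R5, R0  → R5 = 92 - 47 = 45
Final: R5 = 45

45


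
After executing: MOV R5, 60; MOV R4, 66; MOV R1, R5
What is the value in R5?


Register state trace:
  MOV R5, 60  → R5 = 60
  MOV R4, 66  → R4 = 66
  MOV R1, R5  → R1 = 60
Final: R5 = 60

60


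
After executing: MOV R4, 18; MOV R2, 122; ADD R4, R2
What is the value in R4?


Register state trace:
  MOV R4, 18  → R4 = 18
  MOV R2, 122  → R2 = 122
  ADD R4, R2  → R4 = 18 + 122 = 140
Final: R4 = 140

140


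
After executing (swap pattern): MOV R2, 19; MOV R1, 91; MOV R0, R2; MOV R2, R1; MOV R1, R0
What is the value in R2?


Register state trace (swap pattern):
  MOV R2, 19  → R2 = 19
  MOV R1, 91  → R1 = 91
  MOV R0, R2  → R0 = 19  (save R2)
  MOV R2, R1  → R2 = 91  (R2 gets R1's value)
  MOV R1, R0  → R1 = 19  (R1 gets saved value)
Final: R2 = 91

91


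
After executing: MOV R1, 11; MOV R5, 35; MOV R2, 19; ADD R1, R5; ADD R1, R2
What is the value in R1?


Register state trace:
  MOV R1, 11  → R1 = 11
  MOV R5, 35  → R5 = 35
  MOV R2, 19  → R2 = 19
  ADD R1, R5  → R1 = 11 + 35 = 46
  ADD R1, R2  → R1 = 46 + 19 = 65
Final: R1 = 65

65


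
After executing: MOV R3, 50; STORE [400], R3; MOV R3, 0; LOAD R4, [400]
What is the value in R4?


Register and memory trace:
  MOV R3, 50  → R3 = 50
  STORE [400], R3  → mem[400] = 50
  MOV R3, 0  → R3 = 0
  LOAD R4, [400]  → R4 = mem[400] = 50
Final: R4 = 50

50


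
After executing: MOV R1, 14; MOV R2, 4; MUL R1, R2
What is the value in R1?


Register state trace:
  MOV R1, 14  → R1 = 14
  MOV R2, 4  → R2 = 4
  MUL R1, R2  → R1 = 14 * 4 = 56
Final: R1 = 56

56


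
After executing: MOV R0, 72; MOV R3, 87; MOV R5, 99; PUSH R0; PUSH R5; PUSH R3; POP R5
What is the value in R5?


Stack trace (top is rightmost):
  MOV R0, 72  → R0 = 72
  MOV R3, 87  → R3 = 87
  MOV R5, 99  → R5 = 99
  PUSH R0  → stack: [72]
  PUSH R5  → stack: [72, 99]
  PUSH R3  → stack: [72, 99, 87]
  POP R5  → R5 = 87, stack: [72, 99]
Final: R5 = 87

87


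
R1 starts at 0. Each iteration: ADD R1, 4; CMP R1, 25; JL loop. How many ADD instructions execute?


Loop trace (R1 starts at 0, target 25, step 4):
  ADD #1: R1 = 0 + 4 = 4  → 4 < 25, loop
  ADD #2: R1 = 4 + 4 = 8  → 8 < 25, loop
  ADD #3: R1 = 8 + 4 = 12  → 12 < 25, loop
  ADD #4: R1 = 12 + 4 = 16  → 16 < 25, loop
  ADD #5: R1 = 16 + 4 = 20  → 20 < 25, loop
  ADD #6: R1 = 20 + 4 = 24  → 24 < 25, loop
  ADD #7: R1 = 24 + 4 = 28  → 28 >= 25, exit
Total ADD instructions: 7

7


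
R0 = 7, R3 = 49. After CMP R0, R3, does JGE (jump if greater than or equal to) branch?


Trace:
  R0 = 7, R3 = 49
  CMP R0, R3  → compares 7 vs 49
  JGE checks: is 7 greater than or equal to 49?
  7 < 49, so condition is false
Branch taken: No

No


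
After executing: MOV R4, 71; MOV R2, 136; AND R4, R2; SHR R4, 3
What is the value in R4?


Register state trace:
  MOV R4, 71  → R4 = 71 (0b01000111)
  MOV R2, 136  → R2 = 136 (0b10001000)
  AND R4, R2  → R4 = 71 AND 136 = 0 (0b00000000)
  SHR R4, 3  → R4 = 0 >> 3 = 0
Final: R4 = 0

0


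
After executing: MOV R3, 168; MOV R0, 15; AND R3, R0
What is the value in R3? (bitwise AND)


Register state trace:
  MOV R3, 168  → R3 = 168 (0b10101000)
  MOV R0, 15  → R0 = 15 (0b00001111)
  AND R3, R0  → R3 = 168 AND 15 = 8 (0b00001000)
Final: R3 = 8

8


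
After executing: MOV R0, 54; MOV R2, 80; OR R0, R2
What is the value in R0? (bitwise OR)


Register state trace:
  MOV R0, 54  → R0 = 54 (0b00110110)
  MOV R2, 80  → R2 = 80 (0b01010000)
  OR R0, R2   → R0 = 54 OR 80 = 118 (0b01110110)
Final: R0 = 118

118


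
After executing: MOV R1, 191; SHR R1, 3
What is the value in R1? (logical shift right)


Register state trace:
  MOV R1, 191  → R1 = 191
  SHR R1, 3  → R1 = 191 >> 3 = 191 // 2^3 = 23
Final: R1 = 23

23


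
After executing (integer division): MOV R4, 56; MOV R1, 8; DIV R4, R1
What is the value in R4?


Register state trace:
  MOV R4, 56  → R4 = 56
  MOV R1, 8  → R1 = 8
  DIV R4, R1  → R4 = 56 // 8 = 7
Final: R4 = 7

7


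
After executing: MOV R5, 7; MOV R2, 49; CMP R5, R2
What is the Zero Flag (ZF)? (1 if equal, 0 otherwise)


Register state trace:
  MOV R5, 7  → R5 = 7
  MOV R2, 49  → R2 = 49
  CMP R5, R2  → computes 7 - 49 = -42
  Result is nonzero, so values are not equal
ZF = 0

0


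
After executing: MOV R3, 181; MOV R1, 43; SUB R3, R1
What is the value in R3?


Register state trace:
  MOV R3, 181  → R3 = 181
  MOV R1, 43  → R1 = 43
  SUB R3, R1  → R3 = 181 - 43 = 138
Final: R3 = 138

138


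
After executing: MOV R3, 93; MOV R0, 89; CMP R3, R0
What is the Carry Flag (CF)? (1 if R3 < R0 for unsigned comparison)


Register state trace:
  MOV R3, 93  → R3 = 93
  MOV R0, 89  → R0 = 89
  CMP R3, R0  → unsigned 93 - 89: no borrow
  93 >= 89, so CF = 0
CF = 0

0


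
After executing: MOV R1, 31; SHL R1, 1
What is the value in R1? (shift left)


Register state trace:
  MOV R1, 31  → R1 = 31
  SHL R1, 1  → R1 = 31 << 1 = 31 * 2^1 = 62
Final: R1 = 62

62


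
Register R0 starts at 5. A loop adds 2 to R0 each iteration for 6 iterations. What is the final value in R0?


Starting value: R0 = 5
  Iter 1: R0 = 5 + 2 = 7
  Iter 2: R0 = 7 + 2 = 9
  Iter 3: R0 = 9 + 2 = 11
  Iter 4: R0 = 11 + 2 = 13
  Iter 5: R0 = 13 + 2 = 15
  Iter 6: R0 = 15 + 2 = 17
Final: R0 = 17

17


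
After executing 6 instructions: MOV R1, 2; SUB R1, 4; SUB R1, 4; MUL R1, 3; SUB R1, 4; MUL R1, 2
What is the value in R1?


Register state trace:
  MOV R1, 2  → R1 = 2
  SUB R1, 4  → R1 = 2 - 4 = -2
  SUB R1, 4  → R1 = -2 - 4 = -6
  MUL R1, 3  → R1 = -6 * 3 = -18
  SUB R1, 4  → R1 = -18 - 4 = -22
  MUL R1, 2  → R1 = -22 * 2 = -44
Final: R1 = -44

-44


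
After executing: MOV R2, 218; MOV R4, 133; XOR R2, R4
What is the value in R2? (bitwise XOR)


Register state trace:
  MOV R2, 218  → R2 = 218 (0b11011010)
  MOV R4, 133  → R4 = 133 (0b10000101)
  XOR R2, R4  → R2 = 218 XOR 133 = 95 (0b01011111)
Final: R2 = 95

95


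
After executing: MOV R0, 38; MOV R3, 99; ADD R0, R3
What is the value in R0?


Register state trace:
  MOV R0, 38  → R0 = 38
  MOV R3, 99  → R3 = 99
  ADD R0, R3  → R0 = 38 + 99 = 137
Final: R0 = 137

137


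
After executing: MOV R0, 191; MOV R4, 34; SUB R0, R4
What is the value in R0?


Register state trace:
  MOV R0, 191  → R0 = 191
  MOV R4, 34  → R4 = 34
  SUB R0, R4  → R0 = 191 - 34 = 157
Final: R0 = 157

157


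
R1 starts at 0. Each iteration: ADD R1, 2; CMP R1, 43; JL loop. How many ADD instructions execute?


Loop trace (R1 starts at 0, target 43, step 2):
  ADD #1: R1 = 0 + 2 = 2  → 2 < 43, loop
  ADD #2: R1 = 2 + 2 = 4  → 4 < 43, loop
  ADD #3: R1 = 4 + 2 = 6  → 6 < 43, loop
  ADD #4: R1 = 6 + 2 = 8  → 8 < 43, loop
  ADD #5: R1 = 8 + 2 = 10  → 10 < 43, loop
  ADD #6: R1 = 10 + 2 = 12  → 12 < 43, loop
  ADD #7: R1 = 12 + 2 = 14  → 14 < 43, loop
  ADD #8: R1 = 14 + 2 = 16  → 16 < 43, loop
  ADD #9: R1 = 16 + 2 = 18  → 18 < 43, loop
  ADD #10: R1 = 18 + 2 = 20  → 20 < 43, loop
  ADD #11: R1 = 20 + 2 = 22  → 22 < 43, loop
  ADD #12: R1 = 22 + 2 = 24  → 24 < 43, loop
  ADD #13: R1 = 24 + 2 = 26  → 26 < 43, loop
  ADD #14: R1 = 26 + 2 = 28  → 28 < 43, loop
  ADD #15: R1 = 28 + 2 = 30  → 30 < 43, loop
  ADD #16: R1 = 30 + 2 = 32  → 32 < 43, loop
  ADD #17: R1 = 32 + 2 = 34  → 34 < 43, loop
  ADD #18: R1 = 34 + 2 = 36  → 36 < 43, loop
  ADD #19: R1 = 36 + 2 = 38  → 38 < 43, loop
  ADD #20: R1 = 38 + 2 = 40  → 40 < 43, loop
  ADD #21: R1 = 40 + 2 = 42  → 42 < 43, loop
  ADD #22: R1 = 42 + 2 = 44  → 44 >= 43, exit
Total ADD instructions: 22

22


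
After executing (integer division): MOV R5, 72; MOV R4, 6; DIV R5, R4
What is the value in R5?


Register state trace:
  MOV R5, 72  → R5 = 72
  MOV R4, 6  → R4 = 6
  DIV R5, R4  → R5 = 72 // 6 = 12
Final: R5 = 12

12


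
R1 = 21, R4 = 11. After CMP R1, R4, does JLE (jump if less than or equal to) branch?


Trace:
  R1 = 21, R4 = 11
  CMP R1, R4  → compares 21 vs 11
  JLE checks: is 21 less than or equal to 11?
  21 > 11, so condition is false
Branch taken: No

No


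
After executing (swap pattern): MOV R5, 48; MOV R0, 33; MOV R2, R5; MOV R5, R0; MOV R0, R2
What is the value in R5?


Register state trace (swap pattern):
  MOV R5, 48  → R5 = 48
  MOV R0, 33  → R0 = 33
  MOV R2, R5  → R2 = 48  (save R5)
  MOV R5, R0  → R5 = 33  (R5 gets R0's value)
  MOV R0, R2  → R0 = 48  (R0 gets saved value)
Final: R5 = 33

33


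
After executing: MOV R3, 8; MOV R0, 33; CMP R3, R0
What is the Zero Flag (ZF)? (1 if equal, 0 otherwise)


Register state trace:
  MOV R3, 8  → R3 = 8
  MOV R0, 33  → R0 = 33
  CMP R3, R0  → computes 8 - 33 = -25
  Result is nonzero, so values are not equal
ZF = 0

0


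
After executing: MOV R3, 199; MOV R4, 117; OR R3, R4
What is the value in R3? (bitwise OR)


Register state trace:
  MOV R3, 199  → R3 = 199 (0b11000111)
  MOV R4, 117  → R4 = 117 (0b01110101)
  OR R3, R4   → R3 = 199 OR 117 = 247 (0b11110111)
Final: R3 = 247

247


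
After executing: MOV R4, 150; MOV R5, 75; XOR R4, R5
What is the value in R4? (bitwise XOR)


Register state trace:
  MOV R4, 150  → R4 = 150 (0b10010110)
  MOV R5, 75  → R5 = 75 (0b01001011)
  XOR R4, R5  → R4 = 150 XOR 75 = 221 (0b11011101)
Final: R4 = 221

221


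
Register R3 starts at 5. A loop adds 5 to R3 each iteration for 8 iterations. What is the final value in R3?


Starting value: R3 = 5
  Iter 1: R3 = 5 + 5 = 10
  Iter 2: R3 = 10 + 5 = 15
  Iter 3: R3 = 15 + 5 = 20
  Iter 4: R3 = 20 + 5 = 25
  Iter 5: R3 = 25 + 5 = 30
  Iter 6: R3 = 30 + 5 = 35
  Iter 7: R3 = 35 + 5 = 40
  Iter 8: R3 = 40 + 5 = 45
Final: R3 = 45

45


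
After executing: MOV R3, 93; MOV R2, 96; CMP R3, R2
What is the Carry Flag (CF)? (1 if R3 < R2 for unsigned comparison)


Register state trace:
  MOV R3, 93  → R3 = 93
  MOV R2, 96  → R2 = 96
  CMP R3, R2  → unsigned 93 - 96: borrow occurs
  93 < 96, so CF = 1
CF = 1

1


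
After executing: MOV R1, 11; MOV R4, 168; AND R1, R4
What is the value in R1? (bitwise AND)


Register state trace:
  MOV R1, 11  → R1 = 11 (0b00001011)
  MOV R4, 168  → R4 = 168 (0b10101000)
  AND R1, R4  → R1 = 11 AND 168 = 8 (0b00001000)
Final: R1 = 8

8


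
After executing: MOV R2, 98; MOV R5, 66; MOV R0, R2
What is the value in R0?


Register state trace:
  MOV R2, 98  → R2 = 98
  MOV R5, 66  → R5 = 66
  MOV R0, R2  → R0 = 98
Final: R0 = 98

98


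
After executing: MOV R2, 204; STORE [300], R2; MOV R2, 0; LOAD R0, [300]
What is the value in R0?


Register and memory trace:
  MOV R2, 204  → R2 = 204
  STORE [300], R2  → mem[300] = 204
  MOV R2, 0  → R2 = 0
  LOAD R0, [300]  → R0 = mem[300] = 204
Final: R0 = 204

204
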